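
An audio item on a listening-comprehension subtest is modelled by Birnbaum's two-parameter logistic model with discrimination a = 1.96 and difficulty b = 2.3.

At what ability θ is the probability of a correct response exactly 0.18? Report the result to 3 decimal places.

1.526

P(θ) = 1 / (1 + exp(−a(θ − b)))
logit = ln(0.1800/0.8200) = -1.5163
θ = b + logit/(a) = 2.3 + (-1.5163)/1.9600 = 1.5264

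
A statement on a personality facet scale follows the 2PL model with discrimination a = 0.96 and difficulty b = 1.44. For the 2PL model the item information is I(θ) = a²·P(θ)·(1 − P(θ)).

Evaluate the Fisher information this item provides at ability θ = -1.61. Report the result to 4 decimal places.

P = 1/(1+e^{2.9280}) = 0.0508
P(1−P) = 0.0508 × 0.9492 = 0.0482
I = a² × P(1−P) = 0.96² × 0.0482 = 0.04443

0.0444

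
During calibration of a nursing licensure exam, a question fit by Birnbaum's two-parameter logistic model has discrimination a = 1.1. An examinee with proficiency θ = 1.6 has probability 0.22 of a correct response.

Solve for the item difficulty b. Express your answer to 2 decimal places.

2.75

P(θ) = 1 / (1 + exp(−a(θ − b)))
logit(0.22) = ln(0.22/0.78) = -1.2657
b = θ − logit/(a) = 1.6 − (-1.2657)/1.1000 = 2.7506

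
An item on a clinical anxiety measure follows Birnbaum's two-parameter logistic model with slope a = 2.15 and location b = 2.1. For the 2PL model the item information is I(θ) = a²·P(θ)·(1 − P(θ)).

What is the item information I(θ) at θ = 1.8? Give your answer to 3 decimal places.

1.043

P = 1/(1+e^{0.6450}) = 0.3441
P(1−P) = 0.3441 × 0.6559 = 0.2257
I = a² × P(1−P) = 2.15² × 0.2257 = 1.04330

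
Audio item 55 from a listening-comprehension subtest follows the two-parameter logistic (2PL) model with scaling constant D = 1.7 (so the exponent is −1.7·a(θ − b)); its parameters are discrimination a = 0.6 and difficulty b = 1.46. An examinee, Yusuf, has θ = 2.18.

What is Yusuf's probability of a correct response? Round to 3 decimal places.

0.676

P(θ) = 1 / (1 + exp(−D·a(θ − b)))
Exponent: 1.7 × 0.6 × (2.18 − 1.46) = 0.7344
1/(1 + e^{-0.7344}) = 0.6758
P = 0.6758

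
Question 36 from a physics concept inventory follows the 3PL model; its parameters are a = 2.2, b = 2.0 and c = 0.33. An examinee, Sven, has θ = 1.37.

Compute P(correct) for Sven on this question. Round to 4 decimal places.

0.4640

P(θ) = c + (1 − c) · 1 / (1 + exp(−a(θ − b)))
Exponent: 2.2 × (1.37 − 2.0) = -1.3860
1/(1 + e^{1.3860}) = 0.2000
P = 0.33 + 0.67 × 0.2000 = 0.4640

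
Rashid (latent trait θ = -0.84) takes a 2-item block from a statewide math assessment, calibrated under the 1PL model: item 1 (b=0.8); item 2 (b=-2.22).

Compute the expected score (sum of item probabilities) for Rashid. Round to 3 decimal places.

P(θ) = 1 / (1 + exp(−(θ − b)))
P_1 = 1/(1+e^{1.6400}) = 0.1625
P_2 = 1/(1+e^{-1.3800}) = 0.7990
E[score] = 0.1625 + 0.7990 = 0.9615

0.961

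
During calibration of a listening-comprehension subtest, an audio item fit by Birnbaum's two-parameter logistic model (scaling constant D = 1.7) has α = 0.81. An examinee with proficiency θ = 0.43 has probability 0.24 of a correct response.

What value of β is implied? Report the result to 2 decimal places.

P(θ) = 1 / (1 + exp(−D·α(θ − β)))
logit(0.24) = ln(0.24/0.76) = -1.1527
β = θ − logit/(1.7·α) = 0.43 − (-1.1527)/1.3770 = 1.2671

1.27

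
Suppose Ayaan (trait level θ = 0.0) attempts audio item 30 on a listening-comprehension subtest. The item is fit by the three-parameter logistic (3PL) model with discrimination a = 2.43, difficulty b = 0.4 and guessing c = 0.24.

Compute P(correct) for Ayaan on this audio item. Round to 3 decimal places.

P(θ) = c + (1 − c) · 1 / (1 + exp(−a(θ − b)))
Exponent: 2.43 × (0.0 − 0.4) = -0.9720
1/(1 + e^{0.9720}) = 0.2745
P = 0.24 + 0.76 × 0.2745 = 0.4486

0.449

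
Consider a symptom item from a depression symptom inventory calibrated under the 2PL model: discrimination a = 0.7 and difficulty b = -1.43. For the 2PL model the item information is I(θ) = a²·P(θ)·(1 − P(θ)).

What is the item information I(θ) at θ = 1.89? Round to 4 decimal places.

P = 1/(1+e^{-2.3240}) = 0.9108
P(1−P) = 0.9108 × 0.0892 = 0.0812
I = a² × P(1−P) = 0.7² × 0.0812 = 0.03979

0.0398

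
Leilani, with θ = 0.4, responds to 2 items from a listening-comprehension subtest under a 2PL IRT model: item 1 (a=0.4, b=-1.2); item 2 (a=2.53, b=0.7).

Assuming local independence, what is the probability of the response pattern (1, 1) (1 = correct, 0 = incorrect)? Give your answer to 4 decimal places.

P(θ) = 1 / (1 + exp(−a(θ − b)))
P_1 = 1/(1+e^{-0.6400}) = 0.6548
P_2 = 1/(1+e^{0.7590}) = 0.3189
L = P_1 × P_2 = 0.6548 × 0.3189 = 0.20878

0.2088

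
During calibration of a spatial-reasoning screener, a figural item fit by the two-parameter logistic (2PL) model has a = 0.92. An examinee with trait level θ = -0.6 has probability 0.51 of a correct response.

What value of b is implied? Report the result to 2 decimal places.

P(θ) = 1 / (1 + exp(−a(θ − b)))
logit(0.51) = ln(0.51/0.49) = 0.0400
b = θ − logit/(a) = -0.6 − 0.0400/0.9200 = -0.6435

-0.64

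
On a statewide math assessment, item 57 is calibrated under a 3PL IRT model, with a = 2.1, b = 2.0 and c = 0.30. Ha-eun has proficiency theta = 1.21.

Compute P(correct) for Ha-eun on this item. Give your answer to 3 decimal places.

0.412

P(theta) = c + (1 − c) · 1 / (1 + exp(−a(theta − b)))
Exponent: 2.1 × (1.21 − 2.0) = -1.6590
1/(1 + e^{1.6590}) = 0.1599
P = 0.30 + 0.70 × 0.1599 = 0.4119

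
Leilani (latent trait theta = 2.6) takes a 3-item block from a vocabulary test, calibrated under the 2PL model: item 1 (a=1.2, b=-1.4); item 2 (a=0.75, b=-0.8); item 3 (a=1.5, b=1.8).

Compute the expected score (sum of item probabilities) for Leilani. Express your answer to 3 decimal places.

2.688

P(theta) = 1 / (1 + exp(−a(theta − b)))
P_1 = 1/(1+e^{-4.8000}) = 0.9918
P_2 = 1/(1+e^{-2.5500}) = 0.9276
P_3 = 1/(1+e^{-1.2000}) = 0.7685
E[score] = 0.9918 + 0.9276 + 0.7685 = 2.6879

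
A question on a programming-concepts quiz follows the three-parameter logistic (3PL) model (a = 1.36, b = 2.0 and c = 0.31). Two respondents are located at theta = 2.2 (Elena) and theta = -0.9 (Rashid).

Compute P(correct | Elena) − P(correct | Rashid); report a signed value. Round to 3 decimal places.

P(theta) = c + (1 − c) · 1 / (1 + exp(−a(theta − b)))
P(Elena) = 0.7016  [exponent 0.2720]
P(Rashid) = 0.3231  [exponent -3.9440]
Difference = 0.7016 − 0.3231 = 0.3785

0.379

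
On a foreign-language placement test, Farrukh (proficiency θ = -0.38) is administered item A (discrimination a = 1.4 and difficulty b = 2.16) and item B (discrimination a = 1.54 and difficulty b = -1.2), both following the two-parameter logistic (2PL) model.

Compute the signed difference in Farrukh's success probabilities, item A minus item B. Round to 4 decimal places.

P(θ) = 1 / (1 + exp(−a(θ − b)))
P_A = 0.0278
P_B = 0.7795
P_A − P_B = -0.7517

-0.7517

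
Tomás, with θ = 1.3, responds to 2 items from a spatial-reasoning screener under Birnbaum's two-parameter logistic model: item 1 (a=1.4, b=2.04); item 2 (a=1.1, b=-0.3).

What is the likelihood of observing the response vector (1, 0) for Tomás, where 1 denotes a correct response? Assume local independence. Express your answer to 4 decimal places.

P(θ) = 1 / (1 + exp(−a(θ − b)))
P_1 = 1/(1+e^{1.0360}) = 0.2619
P_2 = 1/(1+e^{-1.7600}) = 0.8532
L = P_1 × (1−P_2) = 0.2619 × 0.1468 = 0.03845

0.0384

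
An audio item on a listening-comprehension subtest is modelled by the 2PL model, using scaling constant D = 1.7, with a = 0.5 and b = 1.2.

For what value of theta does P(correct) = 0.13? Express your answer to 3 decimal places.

-1.036

P(theta) = 1 / (1 + exp(−D·a(theta − b)))
logit = ln(0.1300/0.8700) = -1.9010
theta = b + logit/(1.7·a) = 1.2 + (-1.9010)/0.8500 = -1.0364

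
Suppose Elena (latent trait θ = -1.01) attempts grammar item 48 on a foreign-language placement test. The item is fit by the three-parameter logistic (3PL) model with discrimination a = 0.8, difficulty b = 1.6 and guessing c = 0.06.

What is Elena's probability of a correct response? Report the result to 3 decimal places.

P(θ) = c + (1 − c) · 1 / (1 + exp(−a(θ − b)))
Exponent: 0.8 × (-1.01 − 1.6) = -2.0880
1/(1 + e^{2.0880}) = 0.1103
P = 0.06 + 0.94 × 0.1103 = 0.1637

0.164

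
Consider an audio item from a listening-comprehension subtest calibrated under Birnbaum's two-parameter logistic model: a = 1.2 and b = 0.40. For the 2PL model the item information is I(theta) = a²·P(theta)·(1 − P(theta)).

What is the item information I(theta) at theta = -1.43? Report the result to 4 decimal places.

P = 1/(1+e^{2.1960}) = 0.1001
P(1−P) = 0.1001 × 0.8999 = 0.0901
I = a² × P(1−P) = 1.2² × 0.0901 = 0.12973

0.1297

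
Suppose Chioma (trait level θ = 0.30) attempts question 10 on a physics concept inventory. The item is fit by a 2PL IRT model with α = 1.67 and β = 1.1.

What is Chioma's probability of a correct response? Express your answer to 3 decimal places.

0.208

P(θ) = 1 / (1 + exp(−α(θ − β)))
Exponent: 1.67 × (0.30 − 1.1) = -1.3360
1/(1 + e^{1.3360}) = 0.2082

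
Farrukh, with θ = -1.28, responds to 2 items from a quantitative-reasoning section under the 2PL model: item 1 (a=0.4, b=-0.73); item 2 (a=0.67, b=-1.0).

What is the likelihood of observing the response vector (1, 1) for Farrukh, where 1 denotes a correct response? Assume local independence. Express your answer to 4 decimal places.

P(θ) = 1 / (1 + exp(−a(θ − b)))
P_1 = 1/(1+e^{0.2200}) = 0.4452
P_2 = 1/(1+e^{0.1876}) = 0.4532
L = P_1 × P_2 = 0.4452 × 0.4532 = 0.20179

0.2018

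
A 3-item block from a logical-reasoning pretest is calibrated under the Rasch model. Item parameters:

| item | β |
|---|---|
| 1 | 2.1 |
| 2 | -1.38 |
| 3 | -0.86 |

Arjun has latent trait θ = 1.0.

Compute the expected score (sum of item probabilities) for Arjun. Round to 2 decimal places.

P(θ) = 1 / (1 + exp(−(θ − β)))
P_1 = 1/(1+e^{1.1000}) = 0.2497
P_2 = 1/(1+e^{-2.3800}) = 0.9153
P_3 = 1/(1+e^{-1.8600}) = 0.8653
E[score] = 0.2497 + 0.9153 + 0.8653 = 2.0303

2.03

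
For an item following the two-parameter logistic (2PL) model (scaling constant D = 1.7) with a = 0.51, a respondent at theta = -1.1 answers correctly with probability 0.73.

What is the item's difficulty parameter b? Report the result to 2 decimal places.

-2.25

P(theta) = 1 / (1 + exp(−D·a(theta − b)))
logit(0.73) = ln(0.73/0.27) = 0.9946
b = theta − logit/(1.7·a) = -1.1 − 0.9946/0.8670 = -2.2472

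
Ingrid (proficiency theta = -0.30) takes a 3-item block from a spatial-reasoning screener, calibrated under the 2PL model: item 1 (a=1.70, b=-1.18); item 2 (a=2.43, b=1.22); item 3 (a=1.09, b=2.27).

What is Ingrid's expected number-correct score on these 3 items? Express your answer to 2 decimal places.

P(theta) = 1 / (1 + exp(−a(theta − b)))
P_1 = 1/(1+e^{-1.4960}) = 0.8170
P_2 = 1/(1+e^{3.6936}) = 0.0243
P_3 = 1/(1+e^{2.8013}) = 0.0573
E[score] = 0.8170 + 0.0243 + 0.0573 = 0.8985

0.90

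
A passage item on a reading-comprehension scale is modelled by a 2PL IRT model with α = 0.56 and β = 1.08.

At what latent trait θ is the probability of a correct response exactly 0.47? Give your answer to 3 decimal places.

P(θ) = 1 / (1 + exp(−α(θ − β)))
logit = ln(0.4700/0.5300) = -0.1201
θ = β + logit/(α) = 1.08 + (-0.1201)/0.5600 = 0.8655

0.865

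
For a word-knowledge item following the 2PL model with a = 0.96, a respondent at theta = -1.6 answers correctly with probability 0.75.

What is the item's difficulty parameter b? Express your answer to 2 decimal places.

P(theta) = 1 / (1 + exp(−a(theta − b)))
logit(0.75) = ln(0.75/0.25) = 1.0986
b = theta − logit/(a) = -1.6 − 1.0986/0.9600 = -2.7444

-2.74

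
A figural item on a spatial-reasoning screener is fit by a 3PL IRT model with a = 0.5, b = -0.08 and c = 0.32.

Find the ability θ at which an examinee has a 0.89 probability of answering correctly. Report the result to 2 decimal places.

P(θ) = c + (1 − c) · 1 / (1 + exp(−a(θ − b)))
Remove guessing floor: (0.89 − 0.32)/(1 − 0.32) = 0.8382
logit = ln(0.8382/0.1618) = 1.6452
θ = b + logit/(a) = -0.08 + 1.6452/0.5000 = 3.2103

3.21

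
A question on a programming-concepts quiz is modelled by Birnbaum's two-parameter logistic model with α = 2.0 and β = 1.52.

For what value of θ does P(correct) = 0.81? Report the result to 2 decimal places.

2.25

P(θ) = 1 / (1 + exp(−α(θ − β)))
logit = ln(0.8100/0.1900) = 1.4500
θ = β + logit/(α) = 1.52 + 1.4500/2.0000 = 2.2450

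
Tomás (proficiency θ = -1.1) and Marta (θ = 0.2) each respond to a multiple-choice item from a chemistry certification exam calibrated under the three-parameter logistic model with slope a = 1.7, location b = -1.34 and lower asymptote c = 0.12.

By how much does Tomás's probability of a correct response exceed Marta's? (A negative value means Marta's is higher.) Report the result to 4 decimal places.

P(θ) = c + (1 − c) · 1 / (1 + exp(−a(θ − b)))
P(Tomás) = 0.6485  [exponent 0.4080]
P(Marta) = 0.9402  [exponent 2.6180]
Difference = 0.6485 − 0.9402 = -0.2916

-0.2916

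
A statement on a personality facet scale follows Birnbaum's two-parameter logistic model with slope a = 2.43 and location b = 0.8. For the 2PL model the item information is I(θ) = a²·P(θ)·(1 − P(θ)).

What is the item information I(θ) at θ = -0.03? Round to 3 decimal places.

P = 1/(1+e^{2.0169}) = 0.1174
P(1−P) = 0.1174 × 0.8826 = 0.1036
I = a² × P(1−P) = 2.43² × 0.1036 = 0.61203

0.612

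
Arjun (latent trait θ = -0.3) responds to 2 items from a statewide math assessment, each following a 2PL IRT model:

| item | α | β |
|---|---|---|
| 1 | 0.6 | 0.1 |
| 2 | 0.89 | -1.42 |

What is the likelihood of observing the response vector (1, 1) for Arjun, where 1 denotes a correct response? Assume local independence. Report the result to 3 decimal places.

0.322

P(θ) = 1 / (1 + exp(−α(θ − β)))
P_1 = 1/(1+e^{0.2400}) = 0.4403
P_2 = 1/(1+e^{-0.9968}) = 0.7304
L = P_1 × P_2 = 0.4403 × 0.7304 = 0.32160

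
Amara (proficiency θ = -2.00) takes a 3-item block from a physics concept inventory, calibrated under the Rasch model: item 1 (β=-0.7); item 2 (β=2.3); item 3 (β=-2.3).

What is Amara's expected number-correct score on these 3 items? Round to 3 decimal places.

P(θ) = 1 / (1 + exp(−(θ − β)))
P_1 = 1/(1+e^{1.3000}) = 0.2142
P_2 = 1/(1+e^{4.3000}) = 0.0134
P_3 = 1/(1+e^{-0.3000}) = 0.5744
E[score] = 0.2142 + 0.0134 + 0.5744 = 0.8020

0.802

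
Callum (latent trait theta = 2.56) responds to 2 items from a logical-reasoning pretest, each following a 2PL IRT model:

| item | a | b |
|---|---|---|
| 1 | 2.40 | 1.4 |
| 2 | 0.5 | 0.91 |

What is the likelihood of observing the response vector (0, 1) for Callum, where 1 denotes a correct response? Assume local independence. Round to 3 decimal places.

0.040

P(theta) = 1 / (1 + exp(−a(theta − b)))
P_1 = 1/(1+e^{-2.7840}) = 0.9418
P_2 = 1/(1+e^{-0.8250}) = 0.6953
L = (1−P_1) × P_2 = 0.0582 × 0.6953 = 0.04046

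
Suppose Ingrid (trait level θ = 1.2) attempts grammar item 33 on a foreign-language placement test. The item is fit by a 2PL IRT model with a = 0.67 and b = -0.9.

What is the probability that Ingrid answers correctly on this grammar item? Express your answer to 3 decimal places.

P(θ) = 1 / (1 + exp(−a(θ − b)))
Exponent: 0.67 × (1.2 − (-0.9)) = 1.4070
1/(1 + e^{-1.4070}) = 0.8033

0.803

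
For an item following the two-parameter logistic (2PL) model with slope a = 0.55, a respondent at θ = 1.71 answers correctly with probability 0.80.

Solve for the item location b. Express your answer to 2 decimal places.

-0.81

P(θ) = 1 / (1 + exp(−a(θ − b)))
logit(0.80) = ln(0.80/0.20) = 1.3863
b = θ − logit/(a) = 1.71 − 1.3863/0.5500 = -0.8105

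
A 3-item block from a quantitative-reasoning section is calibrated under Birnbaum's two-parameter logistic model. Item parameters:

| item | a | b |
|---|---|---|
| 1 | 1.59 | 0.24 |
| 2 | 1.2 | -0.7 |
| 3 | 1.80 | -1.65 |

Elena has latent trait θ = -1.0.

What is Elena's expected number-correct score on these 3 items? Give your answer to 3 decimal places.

P(θ) = 1 / (1 + exp(−a(θ − b)))
P_1 = 1/(1+e^{1.9716}) = 0.1222
P_2 = 1/(1+e^{0.3600}) = 0.4110
P_3 = 1/(1+e^{-1.1700}) = 0.7631
E[score] = 0.1222 + 0.4110 + 0.7631 = 1.2963

1.296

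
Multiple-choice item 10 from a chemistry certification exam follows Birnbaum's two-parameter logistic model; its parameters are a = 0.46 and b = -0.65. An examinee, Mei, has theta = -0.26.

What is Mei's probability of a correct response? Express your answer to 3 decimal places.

P(theta) = 1 / (1 + exp(−a(theta − b)))
Exponent: 0.46 × (-0.26 − (-0.65)) = 0.1794
1/(1 + e^{-0.1794}) = 0.5447

0.545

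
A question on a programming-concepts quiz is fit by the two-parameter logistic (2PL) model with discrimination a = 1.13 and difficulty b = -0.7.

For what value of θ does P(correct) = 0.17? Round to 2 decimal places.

-2.10

P(θ) = 1 / (1 + exp(−a(θ − b)))
logit = ln(0.1700/0.8300) = -1.5856
θ = b + logit/(a) = -0.7 + (-1.5856)/1.1300 = -2.1032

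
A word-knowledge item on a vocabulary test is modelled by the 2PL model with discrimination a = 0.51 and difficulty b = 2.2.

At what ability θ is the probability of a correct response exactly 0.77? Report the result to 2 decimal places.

4.57

P(θ) = 1 / (1 + exp(−a(θ − b)))
logit = ln(0.7700/0.2300) = 1.2083
θ = b + logit/(a) = 2.2 + 1.2083/0.5100 = 4.5692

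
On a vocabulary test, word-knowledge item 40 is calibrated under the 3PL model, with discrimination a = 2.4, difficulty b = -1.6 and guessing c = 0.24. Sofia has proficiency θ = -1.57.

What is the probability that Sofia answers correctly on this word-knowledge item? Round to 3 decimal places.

P(θ) = c + (1 − c) · 1 / (1 + exp(−a(θ − b)))
Exponent: 2.4 × (-1.57 − (-1.6)) = 0.0720
1/(1 + e^{-0.0720}) = 0.5180
P = 0.24 + 0.76 × 0.5180 = 0.6337

0.634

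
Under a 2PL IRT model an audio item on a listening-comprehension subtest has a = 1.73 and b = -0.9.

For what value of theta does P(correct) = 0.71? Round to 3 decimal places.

-0.382

P(theta) = 1 / (1 + exp(−a(theta − b)))
logit = ln(0.7100/0.2900) = 0.8954
theta = b + logit/(a) = -0.9 + 0.8954/1.7300 = -0.3824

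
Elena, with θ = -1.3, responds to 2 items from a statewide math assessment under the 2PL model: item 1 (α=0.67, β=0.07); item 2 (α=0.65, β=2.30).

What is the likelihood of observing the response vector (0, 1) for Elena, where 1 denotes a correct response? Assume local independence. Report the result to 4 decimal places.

0.0628

P(θ) = 1 / (1 + exp(−α(θ − β)))
P_1 = 1/(1+e^{0.9179}) = 0.2854
P_2 = 1/(1+e^{2.3400}) = 0.0879
L = (1−P_1) × P_2 = 0.7146 × 0.0879 = 0.06279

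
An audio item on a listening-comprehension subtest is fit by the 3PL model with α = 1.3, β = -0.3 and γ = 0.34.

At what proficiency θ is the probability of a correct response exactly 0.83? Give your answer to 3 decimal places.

0.514

P(θ) = γ + (1 − γ) · 1 / (1 + exp(−α(θ − β)))
Remove guessing floor: (0.83 − 0.34)/(1 − 0.34) = 0.7424
logit = ln(0.7424/0.2576) = 1.0586
θ = β + logit/(α) = -0.3 + 1.0586/1.3000 = 0.5143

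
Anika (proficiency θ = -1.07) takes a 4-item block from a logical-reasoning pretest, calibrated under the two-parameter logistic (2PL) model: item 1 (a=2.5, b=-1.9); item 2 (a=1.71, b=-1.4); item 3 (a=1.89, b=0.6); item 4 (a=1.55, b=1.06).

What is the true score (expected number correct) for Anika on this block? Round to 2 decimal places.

P(θ) = 1 / (1 + exp(−a(θ − b)))
P_1 = 1/(1+e^{-2.0750}) = 0.8884
P_2 = 1/(1+e^{-0.5643}) = 0.6374
P_3 = 1/(1+e^{3.1563}) = 0.0408
P_4 = 1/(1+e^{3.3015}) = 0.0355
E[score] = 0.8884 + 0.6374 + 0.0408 + 0.0355 = 1.6023

1.60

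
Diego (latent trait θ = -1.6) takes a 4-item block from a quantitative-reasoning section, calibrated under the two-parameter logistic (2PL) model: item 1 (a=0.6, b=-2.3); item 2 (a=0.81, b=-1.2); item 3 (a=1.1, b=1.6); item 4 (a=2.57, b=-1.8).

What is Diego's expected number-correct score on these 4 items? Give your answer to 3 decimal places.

1.678

P(θ) = 1 / (1 + exp(−a(θ − b)))
P_1 = 1/(1+e^{-0.4200}) = 0.6035
P_2 = 1/(1+e^{0.3240}) = 0.4197
P_3 = 1/(1+e^{3.5200}) = 0.0287
P_4 = 1/(1+e^{-0.5140}) = 0.6257
E[score] = 0.6035 + 0.4197 + 0.0287 + 0.6257 = 1.6777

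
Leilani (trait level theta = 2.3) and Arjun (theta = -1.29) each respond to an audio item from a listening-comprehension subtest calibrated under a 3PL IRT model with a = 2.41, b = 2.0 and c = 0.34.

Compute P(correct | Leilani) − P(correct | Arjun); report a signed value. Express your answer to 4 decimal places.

0.4441

P(theta) = c + (1 − c) · 1 / (1 + exp(−a(theta − b)))
P(Leilani) = 0.7844  [exponent 0.7230]
P(Arjun) = 0.3402  [exponent -7.9289]
Difference = 0.7844 − 0.3402 = 0.4441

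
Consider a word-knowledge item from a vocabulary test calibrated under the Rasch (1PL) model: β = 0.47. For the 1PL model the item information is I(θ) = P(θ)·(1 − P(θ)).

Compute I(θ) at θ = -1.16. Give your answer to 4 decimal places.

P = 1/(1+e^{1.6300}) = 0.1638
P(1−P) = 0.1638 × 0.8362 = 0.1370
I = P(1−P) = 0.13699

0.1370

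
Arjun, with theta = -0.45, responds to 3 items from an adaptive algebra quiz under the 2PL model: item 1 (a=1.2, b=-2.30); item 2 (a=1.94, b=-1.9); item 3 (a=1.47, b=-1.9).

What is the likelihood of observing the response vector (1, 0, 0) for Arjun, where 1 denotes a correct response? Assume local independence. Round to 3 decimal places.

0.005

P(theta) = 1 / (1 + exp(−a(theta − b)))
P_1 = 1/(1+e^{-2.2200}) = 0.9020
P_2 = 1/(1+e^{-2.8130}) = 0.9434
P_3 = 1/(1+e^{-2.1315}) = 0.8939
L = P_1 × (1−P_2) × (1−P_3) = 0.9020 × 0.0566 × 0.1061 = 0.00542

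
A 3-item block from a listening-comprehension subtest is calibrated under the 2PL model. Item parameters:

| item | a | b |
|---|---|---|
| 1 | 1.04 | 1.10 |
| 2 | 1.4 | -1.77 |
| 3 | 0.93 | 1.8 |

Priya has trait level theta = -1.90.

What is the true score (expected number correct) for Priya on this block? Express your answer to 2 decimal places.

0.53

P(theta) = 1 / (1 + exp(−a(theta − b)))
P_1 = 1/(1+e^{3.1200}) = 0.0423
P_2 = 1/(1+e^{0.1820}) = 0.4546
P_3 = 1/(1+e^{3.4410}) = 0.0310
E[score] = 0.0423 + 0.4546 + 0.0310 = 0.5280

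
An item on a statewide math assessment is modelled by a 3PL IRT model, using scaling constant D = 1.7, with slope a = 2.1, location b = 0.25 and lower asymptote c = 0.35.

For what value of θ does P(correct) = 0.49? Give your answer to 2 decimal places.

P(θ) = c + (1 − c) · 1 / (1 + exp(−D·a(θ − b)))
Remove guessing floor: (0.49 − 0.35)/(1 − 0.35) = 0.2154
logit = ln(0.2154/0.7846) = -1.2928
θ = b + logit/(1.7·a) = 0.25 + (-1.2928)/3.5700 = -0.1121

-0.11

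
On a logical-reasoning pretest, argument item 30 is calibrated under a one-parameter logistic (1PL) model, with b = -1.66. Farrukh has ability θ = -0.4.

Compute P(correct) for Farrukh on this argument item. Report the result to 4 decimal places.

P(θ) = 1 / (1 + exp(−(θ − b)))
Exponent: (-0.4 − (-1.66)) = 1.2600
1/(1 + e^{-1.2600}) = 0.7790
P = 0.7790

0.7790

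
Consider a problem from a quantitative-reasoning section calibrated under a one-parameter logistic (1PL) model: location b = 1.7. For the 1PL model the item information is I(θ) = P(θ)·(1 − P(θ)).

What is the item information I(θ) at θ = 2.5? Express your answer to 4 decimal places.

P = 1/(1+e^{-0.8000}) = 0.6900
P(1−P) = 0.6900 × 0.3100 = 0.2139
I = P(1−P) = 0.21391

0.2139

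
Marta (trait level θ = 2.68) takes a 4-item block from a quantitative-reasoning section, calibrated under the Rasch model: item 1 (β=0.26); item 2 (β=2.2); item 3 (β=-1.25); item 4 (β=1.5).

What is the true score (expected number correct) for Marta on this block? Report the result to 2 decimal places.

3.28

P(θ) = 1 / (1 + exp(−(θ − β)))
P_1 = 1/(1+e^{-2.4200}) = 0.9183
P_2 = 1/(1+e^{-0.4800}) = 0.6177
P_3 = 1/(1+e^{-3.9300}) = 0.9807
P_4 = 1/(1+e^{-1.1800}) = 0.7649
E[score] = 0.9183 + 0.6177 + 0.9807 + 0.7649 = 3.2818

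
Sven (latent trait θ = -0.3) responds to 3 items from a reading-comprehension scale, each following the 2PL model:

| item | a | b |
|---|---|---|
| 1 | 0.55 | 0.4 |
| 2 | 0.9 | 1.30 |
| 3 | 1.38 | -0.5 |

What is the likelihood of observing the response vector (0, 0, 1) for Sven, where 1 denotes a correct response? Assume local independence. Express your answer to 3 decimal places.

0.274

P(θ) = 1 / (1 + exp(−a(θ − b)))
P_1 = 1/(1+e^{0.3850}) = 0.4049
P_2 = 1/(1+e^{1.4400}) = 0.1915
P_3 = 1/(1+e^{-0.2760}) = 0.5686
L = (1−P_1) × (1−P_2) × P_3 = 0.5951 × 0.8085 × 0.5686 = 0.27353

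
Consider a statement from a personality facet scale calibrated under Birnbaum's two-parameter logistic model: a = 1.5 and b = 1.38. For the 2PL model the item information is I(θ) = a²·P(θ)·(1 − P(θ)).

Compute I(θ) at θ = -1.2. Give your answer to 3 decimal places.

P = 1/(1+e^{3.8700}) = 0.0204
P(1−P) = 0.0204 × 0.9796 = 0.0200
I = a² × P(1−P) = 1.5² × 0.0200 = 0.04503

0.045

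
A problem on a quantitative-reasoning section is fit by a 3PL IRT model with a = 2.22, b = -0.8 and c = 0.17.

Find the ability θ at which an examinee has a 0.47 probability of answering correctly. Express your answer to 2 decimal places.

P(θ) = c + (1 − c) · 1 / (1 + exp(−a(θ − b)))
Remove guessing floor: (0.47 − 0.17)/(1 − 0.17) = 0.3614
logit = ln(0.3614/0.6386) = -0.5691
θ = b + logit/(a) = -0.8 + (-0.5691)/2.2200 = -1.0563

-1.06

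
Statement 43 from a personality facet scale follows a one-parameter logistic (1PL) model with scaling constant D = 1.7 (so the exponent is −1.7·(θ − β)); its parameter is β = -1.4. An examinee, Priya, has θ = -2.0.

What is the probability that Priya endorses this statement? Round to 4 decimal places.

0.2650

P(θ) = 1 / (1 + exp(−D·(θ − β)))
Exponent: 1.7 × (-2.0 − (-1.4)) = -1.0200
1/(1 + e^{1.0200}) = 0.2650
P = 0.2650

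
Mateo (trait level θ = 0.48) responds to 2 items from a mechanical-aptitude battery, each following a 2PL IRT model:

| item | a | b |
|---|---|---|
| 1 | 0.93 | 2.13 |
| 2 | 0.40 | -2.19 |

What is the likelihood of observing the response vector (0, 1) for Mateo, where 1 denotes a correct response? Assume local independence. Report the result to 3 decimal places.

0.612

P(θ) = 1 / (1 + exp(−a(θ − b)))
P_1 = 1/(1+e^{1.5345}) = 0.1773
P_2 = 1/(1+e^{-1.0680}) = 0.7442
L = (1−P_1) × P_2 = 0.8227 × 0.7442 = 0.61224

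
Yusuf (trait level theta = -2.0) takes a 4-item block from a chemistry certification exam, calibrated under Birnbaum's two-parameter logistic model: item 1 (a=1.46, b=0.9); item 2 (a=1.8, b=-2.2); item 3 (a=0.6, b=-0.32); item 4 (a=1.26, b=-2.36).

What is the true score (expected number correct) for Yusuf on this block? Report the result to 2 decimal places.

P(theta) = 1 / (1 + exp(−a(theta − b)))
P_1 = 1/(1+e^{4.2340}) = 0.0143
P_2 = 1/(1+e^{-0.3600}) = 0.5890
P_3 = 1/(1+e^{1.0080}) = 0.2674
P_4 = 1/(1+e^{-0.4536}) = 0.6115
E[score] = 0.0143 + 0.5890 + 0.2674 + 0.6115 = 1.4822

1.48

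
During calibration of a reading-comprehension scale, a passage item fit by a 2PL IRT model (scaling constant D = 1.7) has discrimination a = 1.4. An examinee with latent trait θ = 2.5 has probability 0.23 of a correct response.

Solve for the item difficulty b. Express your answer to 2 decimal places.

3.01

P(θ) = 1 / (1 + exp(−D·a(θ − b)))
logit(0.23) = ln(0.23/0.77) = -1.2083
b = θ − logit/(1.7·a) = 2.5 − (-1.2083)/2.3800 = 3.0077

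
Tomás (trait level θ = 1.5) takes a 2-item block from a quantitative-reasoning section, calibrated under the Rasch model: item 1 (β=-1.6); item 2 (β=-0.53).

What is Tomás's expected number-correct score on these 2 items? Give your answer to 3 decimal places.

P(θ) = 1 / (1 + exp(−(θ − β)))
P_1 = 1/(1+e^{-3.1000}) = 0.9569
P_2 = 1/(1+e^{-2.0300}) = 0.8839
E[score] = 0.9569 + 0.8839 = 1.8408

1.841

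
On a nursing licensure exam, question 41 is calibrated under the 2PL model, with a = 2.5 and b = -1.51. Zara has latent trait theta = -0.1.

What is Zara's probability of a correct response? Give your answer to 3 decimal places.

0.971

P(theta) = 1 / (1 + exp(−a(theta − b)))
Exponent: 2.5 × (-0.1 − (-1.51)) = 3.5250
1/(1 + e^{-3.5250}) = 0.9714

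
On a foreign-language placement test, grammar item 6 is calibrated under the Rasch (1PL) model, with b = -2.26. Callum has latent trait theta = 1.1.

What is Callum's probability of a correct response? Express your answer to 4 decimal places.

P(theta) = 1 / (1 + exp(−(theta − b)))
Exponent: (1.1 − (-2.26)) = 3.3600
1/(1 + e^{-3.3600}) = 0.9664
P = 0.9664

0.9664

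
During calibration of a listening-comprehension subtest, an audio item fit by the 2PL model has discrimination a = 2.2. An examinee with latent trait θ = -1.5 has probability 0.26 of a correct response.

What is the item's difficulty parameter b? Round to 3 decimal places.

P(θ) = 1 / (1 + exp(−a(θ − b)))
logit(0.26) = ln(0.26/0.74) = -1.0460
b = θ − logit/(a) = -1.5 − (-1.0460)/2.2000 = -1.0246

-1.025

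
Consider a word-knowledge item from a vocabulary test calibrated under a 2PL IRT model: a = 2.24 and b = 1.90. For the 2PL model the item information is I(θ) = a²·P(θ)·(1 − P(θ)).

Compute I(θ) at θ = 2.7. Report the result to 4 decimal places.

0.6143

P = 1/(1+e^{-1.7920}) = 0.8572
P(1−P) = 0.8572 × 0.1428 = 0.1224
I = a² × P(1−P) = 2.24² × 0.1224 = 0.61429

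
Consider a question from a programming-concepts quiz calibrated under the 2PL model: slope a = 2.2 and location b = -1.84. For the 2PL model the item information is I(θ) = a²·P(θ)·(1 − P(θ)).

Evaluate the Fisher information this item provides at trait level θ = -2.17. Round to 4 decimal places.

P = 1/(1+e^{0.7260}) = 0.3261
P(1−P) = 0.3261 × 0.6739 = 0.2197
I = a² × P(1−P) = 2.2² × 0.2197 = 1.06359

1.0636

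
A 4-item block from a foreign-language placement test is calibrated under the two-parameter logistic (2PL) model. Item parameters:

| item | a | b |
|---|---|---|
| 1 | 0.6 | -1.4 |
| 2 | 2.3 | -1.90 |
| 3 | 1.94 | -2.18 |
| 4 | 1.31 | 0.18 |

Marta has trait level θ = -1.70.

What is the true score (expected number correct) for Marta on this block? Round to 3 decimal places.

1.864

P(θ) = 1 / (1 + exp(−a(θ − b)))
P_1 = 1/(1+e^{0.1800}) = 0.4551
P_2 = 1/(1+e^{-0.4600}) = 0.6130
P_3 = 1/(1+e^{-0.9312}) = 0.7173
P_4 = 1/(1+e^{2.4628}) = 0.0785
E[score] = 0.4551 + 0.6130 + 0.7173 + 0.0785 = 1.8640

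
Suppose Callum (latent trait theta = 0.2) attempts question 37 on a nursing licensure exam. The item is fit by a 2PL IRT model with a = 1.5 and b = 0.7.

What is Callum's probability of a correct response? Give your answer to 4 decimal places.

P(theta) = 1 / (1 + exp(−a(theta − b)))
Exponent: 1.5 × (0.2 − 0.7) = -0.7500
1/(1 + e^{0.7500}) = 0.3208

0.3208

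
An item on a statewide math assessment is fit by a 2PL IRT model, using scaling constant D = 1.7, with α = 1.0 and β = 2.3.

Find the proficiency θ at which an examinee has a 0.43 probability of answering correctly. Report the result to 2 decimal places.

2.13

P(θ) = 1 / (1 + exp(−D·α(θ − β)))
logit = ln(0.4300/0.5700) = -0.2819
θ = β + logit/(1.7·α) = 2.3 + (-0.2819)/1.7000 = 2.1342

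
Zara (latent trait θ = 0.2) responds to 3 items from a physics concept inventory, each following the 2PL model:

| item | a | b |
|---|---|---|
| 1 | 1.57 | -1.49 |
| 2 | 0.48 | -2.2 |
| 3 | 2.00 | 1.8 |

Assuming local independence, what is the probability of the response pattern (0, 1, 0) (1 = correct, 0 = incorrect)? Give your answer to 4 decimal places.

0.0480

P(θ) = 1 / (1 + exp(−a(θ − b)))
P_1 = 1/(1+e^{-2.6533}) = 0.9342
P_2 = 1/(1+e^{-1.1520}) = 0.7599
P_3 = 1/(1+e^{3.2000}) = 0.0392
L = (1−P_1) × P_2 × (1−P_3) = 0.0658 × 0.7599 × 0.9608 = 0.04803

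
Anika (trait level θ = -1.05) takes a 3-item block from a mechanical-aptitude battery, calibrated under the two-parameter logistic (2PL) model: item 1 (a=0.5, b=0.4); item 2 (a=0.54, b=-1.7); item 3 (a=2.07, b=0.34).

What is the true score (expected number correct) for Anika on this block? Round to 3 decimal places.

0.966

P(θ) = 1 / (1 + exp(−a(θ − b)))
P_1 = 1/(1+e^{0.7250}) = 0.3263
P_2 = 1/(1+e^{-0.3510}) = 0.5869
P_3 = 1/(1+e^{2.8773}) = 0.0533
E[score] = 0.3263 + 0.5869 + 0.0533 = 0.9664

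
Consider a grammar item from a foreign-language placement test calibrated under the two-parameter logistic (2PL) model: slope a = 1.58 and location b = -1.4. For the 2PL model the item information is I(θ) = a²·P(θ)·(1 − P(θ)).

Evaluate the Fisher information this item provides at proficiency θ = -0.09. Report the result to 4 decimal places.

0.2484

P = 1/(1+e^{-2.0698}) = 0.8879
P(1−P) = 0.8879 × 0.1121 = 0.0995
I = a² × P(1−P) = 1.58² × 0.0995 = 0.24841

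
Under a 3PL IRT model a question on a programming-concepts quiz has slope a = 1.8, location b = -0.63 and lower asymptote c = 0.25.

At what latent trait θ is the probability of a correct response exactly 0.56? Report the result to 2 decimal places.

P(θ) = c + (1 − c) · 1 / (1 + exp(−a(θ − b)))
Remove guessing floor: (0.56 − 0.25)/(1 − 0.25) = 0.4133
logit = ln(0.4133/0.5867) = -0.3502
θ = b + logit/(a) = -0.63 + (-0.3502)/1.8000 = -0.8246

-0.82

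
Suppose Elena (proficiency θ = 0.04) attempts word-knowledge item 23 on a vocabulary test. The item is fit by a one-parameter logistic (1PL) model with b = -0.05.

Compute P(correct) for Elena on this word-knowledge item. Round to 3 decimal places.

P(θ) = 1 / (1 + exp(−(θ − b)))
Exponent: (0.04 − (-0.05)) = 0.0900
1/(1 + e^{-0.0900}) = 0.5225
P = 0.5225

0.522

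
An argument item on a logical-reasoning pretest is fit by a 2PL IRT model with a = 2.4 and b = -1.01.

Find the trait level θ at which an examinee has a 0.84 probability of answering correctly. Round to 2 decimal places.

-0.32

P(θ) = 1 / (1 + exp(−a(θ − b)))
logit = ln(0.8400/0.1600) = 1.6582
θ = b + logit/(a) = -1.01 + 1.6582/2.4000 = -0.3191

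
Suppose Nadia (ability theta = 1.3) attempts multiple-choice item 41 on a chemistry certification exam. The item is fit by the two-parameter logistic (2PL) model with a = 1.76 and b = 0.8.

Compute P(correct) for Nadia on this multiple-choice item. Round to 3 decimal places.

P(theta) = 1 / (1 + exp(−a(theta − b)))
Exponent: 1.76 × (1.3 − 0.8) = 0.8800
1/(1 + e^{-0.8800}) = 0.7068

0.707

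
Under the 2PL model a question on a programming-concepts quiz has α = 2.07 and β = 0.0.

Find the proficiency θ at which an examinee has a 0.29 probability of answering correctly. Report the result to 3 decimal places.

P(θ) = 1 / (1 + exp(−α(θ − β)))
logit = ln(0.2900/0.7100) = -0.8954
θ = β + logit/(α) = 0.0 + (-0.8954)/2.0700 = -0.4326

-0.433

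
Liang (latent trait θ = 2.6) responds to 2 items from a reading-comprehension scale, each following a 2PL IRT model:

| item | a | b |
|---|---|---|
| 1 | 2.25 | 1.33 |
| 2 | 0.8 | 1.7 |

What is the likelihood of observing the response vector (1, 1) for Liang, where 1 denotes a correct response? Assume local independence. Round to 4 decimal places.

0.6361

P(θ) = 1 / (1 + exp(−a(θ − b)))
P_1 = 1/(1+e^{-2.8575}) = 0.9457
P_2 = 1/(1+e^{-0.7200}) = 0.6726
L = P_1 × P_2 = 0.9457 × 0.6726 = 0.63609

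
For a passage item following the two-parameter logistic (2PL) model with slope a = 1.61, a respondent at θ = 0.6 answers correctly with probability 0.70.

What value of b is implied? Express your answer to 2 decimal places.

0.07

P(θ) = 1 / (1 + exp(−a(θ − b)))
logit(0.70) = ln(0.70/0.30) = 0.8473
b = θ − logit/(a) = 0.6 − 0.8473/1.6100 = 0.0737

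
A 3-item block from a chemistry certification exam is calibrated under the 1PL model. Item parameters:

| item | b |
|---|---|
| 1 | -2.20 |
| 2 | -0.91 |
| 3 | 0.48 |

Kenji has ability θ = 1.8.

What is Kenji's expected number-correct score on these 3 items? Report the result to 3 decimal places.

P(θ) = 1 / (1 + exp(−(θ − b)))
P_1 = 1/(1+e^{-4.0000}) = 0.9820
P_2 = 1/(1+e^{-2.7100}) = 0.9376
P_3 = 1/(1+e^{-1.3200}) = 0.7892
E[score] = 0.9820 + 0.9376 + 0.7892 = 2.7088

2.709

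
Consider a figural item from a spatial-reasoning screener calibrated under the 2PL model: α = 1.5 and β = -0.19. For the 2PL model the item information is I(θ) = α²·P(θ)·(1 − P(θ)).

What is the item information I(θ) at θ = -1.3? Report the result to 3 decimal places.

0.301

P = 1/(1+e^{1.6650}) = 0.1591
P(1−P) = 0.1591 × 0.8409 = 0.1338
I = α² × P(1−P) = 1.5² × 0.1338 = 0.30101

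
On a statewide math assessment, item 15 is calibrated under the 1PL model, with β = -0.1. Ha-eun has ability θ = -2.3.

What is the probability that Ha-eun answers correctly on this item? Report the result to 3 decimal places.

P(θ) = 1 / (1 + exp(−(θ − β)))
Exponent: (-2.3 − (-0.1)) = -2.2000
1/(1 + e^{2.2000}) = 0.0998
P = 0.0998

0.100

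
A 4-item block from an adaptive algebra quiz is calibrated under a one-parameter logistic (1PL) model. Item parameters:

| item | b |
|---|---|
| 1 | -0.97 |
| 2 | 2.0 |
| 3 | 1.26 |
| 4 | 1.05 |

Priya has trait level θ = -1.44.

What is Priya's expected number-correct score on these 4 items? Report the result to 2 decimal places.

P(θ) = 1 / (1 + exp(−(θ − b)))
P_1 = 1/(1+e^{0.4700}) = 0.3846
P_2 = 1/(1+e^{3.4400}) = 0.0311
P_3 = 1/(1+e^{2.7000}) = 0.0630
P_4 = 1/(1+e^{2.4900}) = 0.0766
E[score] = 0.3846 + 0.0311 + 0.0630 + 0.0766 = 0.5552

0.56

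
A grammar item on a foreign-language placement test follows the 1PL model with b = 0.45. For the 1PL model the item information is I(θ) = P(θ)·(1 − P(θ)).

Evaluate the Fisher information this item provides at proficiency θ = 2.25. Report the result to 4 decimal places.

P = 1/(1+e^{-1.8000}) = 0.8581
P(1−P) = 0.8581 × 0.1419 = 0.1217
I = P(1−P) = 0.12173

0.1217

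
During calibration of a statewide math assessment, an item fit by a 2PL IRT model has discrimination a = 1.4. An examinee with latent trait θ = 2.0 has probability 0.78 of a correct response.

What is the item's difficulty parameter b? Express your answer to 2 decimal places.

P(θ) = 1 / (1 + exp(−a(θ − b)))
logit(0.78) = ln(0.78/0.22) = 1.2657
b = θ − logit/(a) = 2.0 − 1.2657/1.4000 = 1.0960

1.10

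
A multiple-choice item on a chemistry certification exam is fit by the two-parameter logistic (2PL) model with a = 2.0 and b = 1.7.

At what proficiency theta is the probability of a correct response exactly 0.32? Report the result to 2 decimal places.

P(theta) = 1 / (1 + exp(−a(theta − b)))
logit = ln(0.3200/0.6800) = -0.7538
theta = b + logit/(a) = 1.7 + (-0.7538)/2.0000 = 1.3231

1.32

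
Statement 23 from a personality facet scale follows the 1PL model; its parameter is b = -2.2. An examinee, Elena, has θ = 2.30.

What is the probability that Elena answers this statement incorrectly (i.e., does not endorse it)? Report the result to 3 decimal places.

P(θ) = 1 / (1 + exp(−(θ − b)))
Exponent: (2.30 − (-2.2)) = 4.5000
1/(1 + e^{-4.5000}) = 0.9890
P = 0.9890
P(incorrect) = 1 − 0.9890 = 0.0110

0.011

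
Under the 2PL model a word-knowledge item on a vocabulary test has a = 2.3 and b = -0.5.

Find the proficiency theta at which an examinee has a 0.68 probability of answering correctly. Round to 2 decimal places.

-0.17

P(theta) = 1 / (1 + exp(−a(theta − b)))
logit = ln(0.6800/0.3200) = 0.7538
theta = b + logit/(a) = -0.5 + 0.7538/2.3000 = -0.1723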